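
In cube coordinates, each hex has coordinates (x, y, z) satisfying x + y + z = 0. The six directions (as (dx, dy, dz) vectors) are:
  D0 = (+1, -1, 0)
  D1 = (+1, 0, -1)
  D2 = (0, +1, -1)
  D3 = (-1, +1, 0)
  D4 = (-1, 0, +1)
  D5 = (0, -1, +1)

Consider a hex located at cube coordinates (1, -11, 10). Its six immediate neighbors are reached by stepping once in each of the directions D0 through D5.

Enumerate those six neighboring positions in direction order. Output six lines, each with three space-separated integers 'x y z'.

Answer: 2 -12 10
2 -11 9
1 -10 9
0 -10 10
0 -11 11
1 -12 11

Derivation:
Center: (1, -11, 10). Add each direction:
  D0: (1, -11, 10) + (1, -1, 0) = (2, -12, 10)
  D1: (1, -11, 10) + (1, 0, -1) = (2, -11, 9)
  D2: (1, -11, 10) + (0, 1, -1) = (1, -10, 9)
  D3: (1, -11, 10) + (-1, 1, 0) = (0, -10, 10)
  D4: (1, -11, 10) + (-1, 0, 1) = (0, -11, 11)
  D5: (1, -11, 10) + (0, -1, 1) = (1, -12, 11)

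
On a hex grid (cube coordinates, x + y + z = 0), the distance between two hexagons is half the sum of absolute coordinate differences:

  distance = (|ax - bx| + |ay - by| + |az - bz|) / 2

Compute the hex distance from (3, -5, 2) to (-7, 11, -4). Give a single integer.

Answer: 16

Derivation:
|ax - bx| = |3 - (-7)| = 10
|ay - by| = |-5 - 11| = 16
|az - bz| = |2 - (-4)| = 6
distance = (10 + 16 + 6) / 2 = 32 / 2 = 16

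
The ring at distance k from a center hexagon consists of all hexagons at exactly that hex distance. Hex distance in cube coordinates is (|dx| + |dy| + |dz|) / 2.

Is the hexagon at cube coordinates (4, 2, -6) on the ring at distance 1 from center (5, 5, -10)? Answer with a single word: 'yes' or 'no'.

|px - cx| = |4 - 5| = 1
|py - cy| = |2 - 5| = 3
|pz - cz| = |-6 - (-10)| = 4
distance = (1+3+4)/2 = 8/2 = 4
radius = 1; distance != radius -> no

Answer: no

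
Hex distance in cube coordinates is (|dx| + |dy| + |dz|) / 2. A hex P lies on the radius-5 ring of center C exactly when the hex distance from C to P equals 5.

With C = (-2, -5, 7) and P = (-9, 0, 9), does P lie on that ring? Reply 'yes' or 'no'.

|px - cx| = |-9 - (-2)| = 7
|py - cy| = |0 - (-5)| = 5
|pz - cz| = |9 - 7| = 2
distance = (7+5+2)/2 = 14/2 = 7
radius = 5; distance != radius -> no

Answer: no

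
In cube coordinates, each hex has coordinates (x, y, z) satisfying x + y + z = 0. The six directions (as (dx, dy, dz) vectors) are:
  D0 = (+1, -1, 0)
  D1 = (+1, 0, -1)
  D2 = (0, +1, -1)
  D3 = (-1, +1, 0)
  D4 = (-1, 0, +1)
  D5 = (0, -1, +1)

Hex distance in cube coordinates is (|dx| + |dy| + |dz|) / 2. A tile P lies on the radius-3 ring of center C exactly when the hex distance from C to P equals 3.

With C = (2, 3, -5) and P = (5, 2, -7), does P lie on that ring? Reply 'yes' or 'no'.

Answer: yes

Derivation:
|px - cx| = |5 - 2| = 3
|py - cy| = |2 - 3| = 1
|pz - cz| = |-7 - (-5)| = 2
distance = (3+1+2)/2 = 6/2 = 3
radius = 3; distance == radius -> yes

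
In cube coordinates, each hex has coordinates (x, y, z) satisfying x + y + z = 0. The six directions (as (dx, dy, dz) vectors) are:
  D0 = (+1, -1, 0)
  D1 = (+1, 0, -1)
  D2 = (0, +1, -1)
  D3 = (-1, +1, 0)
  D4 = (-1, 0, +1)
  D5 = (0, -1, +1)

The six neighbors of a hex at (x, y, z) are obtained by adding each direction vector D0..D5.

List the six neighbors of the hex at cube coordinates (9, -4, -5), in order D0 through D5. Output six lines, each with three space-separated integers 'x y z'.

Center: (9, -4, -5). Add each direction:
  D0: (9, -4, -5) + (1, -1, 0) = (10, -5, -5)
  D1: (9, -4, -5) + (1, 0, -1) = (10, -4, -6)
  D2: (9, -4, -5) + (0, 1, -1) = (9, -3, -6)
  D3: (9, -4, -5) + (-1, 1, 0) = (8, -3, -5)
  D4: (9, -4, -5) + (-1, 0, 1) = (8, -4, -4)
  D5: (9, -4, -5) + (0, -1, 1) = (9, -5, -4)

Answer: 10 -5 -5
10 -4 -6
9 -3 -6
8 -3 -5
8 -4 -4
9 -5 -4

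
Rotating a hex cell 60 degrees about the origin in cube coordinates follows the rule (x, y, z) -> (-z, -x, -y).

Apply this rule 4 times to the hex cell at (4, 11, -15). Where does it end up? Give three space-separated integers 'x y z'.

Start: (4, 11, -15)
Step 1: (4, 11, -15) -> (-(-15), -(4), -(11)) = (15, -4, -11)
Step 2: (15, -4, -11) -> (-(-11), -(15), -(-4)) = (11, -15, 4)
Step 3: (11, -15, 4) -> (-(4), -(11), -(-15)) = (-4, -11, 15)
Step 4: (-4, -11, 15) -> (-(15), -(-4), -(-11)) = (-15, 4, 11)

Answer: -15 4 11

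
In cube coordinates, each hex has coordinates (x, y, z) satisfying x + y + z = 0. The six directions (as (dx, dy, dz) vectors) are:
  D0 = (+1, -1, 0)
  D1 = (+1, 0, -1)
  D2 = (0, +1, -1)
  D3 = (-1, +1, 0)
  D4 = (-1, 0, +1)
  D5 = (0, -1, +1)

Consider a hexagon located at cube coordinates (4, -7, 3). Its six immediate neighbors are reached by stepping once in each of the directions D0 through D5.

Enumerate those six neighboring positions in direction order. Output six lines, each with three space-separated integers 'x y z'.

Answer: 5 -8 3
5 -7 2
4 -6 2
3 -6 3
3 -7 4
4 -8 4

Derivation:
Center: (4, -7, 3). Add each direction:
  D0: (4, -7, 3) + (1, -1, 0) = (5, -8, 3)
  D1: (4, -7, 3) + (1, 0, -1) = (5, -7, 2)
  D2: (4, -7, 3) + (0, 1, -1) = (4, -6, 2)
  D3: (4, -7, 3) + (-1, 1, 0) = (3, -6, 3)
  D4: (4, -7, 3) + (-1, 0, 1) = (3, -7, 4)
  D5: (4, -7, 3) + (0, -1, 1) = (4, -8, 4)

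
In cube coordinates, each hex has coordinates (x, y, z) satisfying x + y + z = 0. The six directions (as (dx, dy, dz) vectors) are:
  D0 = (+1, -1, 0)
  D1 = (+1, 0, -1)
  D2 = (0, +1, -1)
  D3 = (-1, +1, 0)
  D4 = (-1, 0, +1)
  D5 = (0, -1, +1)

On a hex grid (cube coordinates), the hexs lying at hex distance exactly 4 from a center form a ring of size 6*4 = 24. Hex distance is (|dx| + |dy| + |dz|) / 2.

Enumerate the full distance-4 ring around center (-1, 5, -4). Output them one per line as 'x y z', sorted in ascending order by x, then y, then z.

Answer: -5 5 0
-5 6 -1
-5 7 -2
-5 8 -3
-5 9 -4
-4 4 0
-4 9 -5
-3 3 0
-3 9 -6
-2 2 0
-2 9 -7
-1 1 0
-1 9 -8
0 1 -1
0 8 -8
1 1 -2
1 7 -8
2 1 -3
2 6 -8
3 1 -4
3 2 -5
3 3 -6
3 4 -7
3 5 -8

Derivation:
Walk ring at distance 4 from (-1, 5, -4):
Start at center + D4*4 = (-5, 5, 0)
  hex 0: (-5, 5, 0)
  hex 1: (-4, 4, 0)
  hex 2: (-3, 3, 0)
  hex 3: (-2, 2, 0)
  hex 4: (-1, 1, 0)
  hex 5: (0, 1, -1)
  hex 6: (1, 1, -2)
  hex 7: (2, 1, -3)
  hex 8: (3, 1, -4)
  hex 9: (3, 2, -5)
  hex 10: (3, 3, -6)
  hex 11: (3, 4, -7)
  hex 12: (3, 5, -8)
  hex 13: (2, 6, -8)
  hex 14: (1, 7, -8)
  hex 15: (0, 8, -8)
  hex 16: (-1, 9, -8)
  hex 17: (-2, 9, -7)
  hex 18: (-3, 9, -6)
  hex 19: (-4, 9, -5)
  hex 20: (-5, 9, -4)
  hex 21: (-5, 8, -3)
  hex 22: (-5, 7, -2)
  hex 23: (-5, 6, -1)
Sorted: 24 hexes.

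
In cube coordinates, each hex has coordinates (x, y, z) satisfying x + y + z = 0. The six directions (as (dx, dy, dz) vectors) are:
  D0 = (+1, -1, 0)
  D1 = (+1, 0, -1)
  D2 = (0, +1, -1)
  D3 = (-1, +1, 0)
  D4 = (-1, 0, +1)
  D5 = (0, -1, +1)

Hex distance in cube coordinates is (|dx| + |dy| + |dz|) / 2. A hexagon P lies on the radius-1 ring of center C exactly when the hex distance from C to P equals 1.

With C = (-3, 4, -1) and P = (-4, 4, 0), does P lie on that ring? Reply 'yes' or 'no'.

|px - cx| = |-4 - (-3)| = 1
|py - cy| = |4 - 4| = 0
|pz - cz| = |0 - (-1)| = 1
distance = (1+0+1)/2 = 2/2 = 1
radius = 1; distance == radius -> yes

Answer: yes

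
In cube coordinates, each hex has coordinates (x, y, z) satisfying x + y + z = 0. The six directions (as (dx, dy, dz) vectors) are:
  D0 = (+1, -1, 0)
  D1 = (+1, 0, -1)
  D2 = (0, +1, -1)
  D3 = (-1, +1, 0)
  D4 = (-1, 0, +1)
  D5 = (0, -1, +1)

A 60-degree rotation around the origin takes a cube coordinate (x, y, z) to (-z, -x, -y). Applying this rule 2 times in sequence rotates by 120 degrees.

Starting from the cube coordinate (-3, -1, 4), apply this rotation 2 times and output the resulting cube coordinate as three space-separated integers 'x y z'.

Answer: -1 4 -3

Derivation:
Start: (-3, -1, 4)
Step 1: (-3, -1, 4) -> (-(4), -(-3), -(-1)) = (-4, 3, 1)
Step 2: (-4, 3, 1) -> (-(1), -(-4), -(3)) = (-1, 4, -3)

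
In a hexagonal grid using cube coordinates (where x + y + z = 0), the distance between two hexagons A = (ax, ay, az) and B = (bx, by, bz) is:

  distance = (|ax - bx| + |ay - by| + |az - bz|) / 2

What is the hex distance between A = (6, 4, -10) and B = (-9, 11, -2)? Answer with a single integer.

Answer: 15

Derivation:
|ax - bx| = |6 - (-9)| = 15
|ay - by| = |4 - 11| = 7
|az - bz| = |-10 - (-2)| = 8
distance = (15 + 7 + 8) / 2 = 30 / 2 = 15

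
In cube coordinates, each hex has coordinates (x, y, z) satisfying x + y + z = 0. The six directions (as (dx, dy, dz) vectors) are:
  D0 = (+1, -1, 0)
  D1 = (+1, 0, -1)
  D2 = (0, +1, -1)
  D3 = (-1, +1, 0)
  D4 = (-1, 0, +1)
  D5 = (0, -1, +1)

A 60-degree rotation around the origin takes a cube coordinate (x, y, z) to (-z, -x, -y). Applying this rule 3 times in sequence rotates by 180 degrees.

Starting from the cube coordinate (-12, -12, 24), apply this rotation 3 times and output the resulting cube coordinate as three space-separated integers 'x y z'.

Start: (-12, -12, 24)
Step 1: (-12, -12, 24) -> (-(24), -(-12), -(-12)) = (-24, 12, 12)
Step 2: (-24, 12, 12) -> (-(12), -(-24), -(12)) = (-12, 24, -12)
Step 3: (-12, 24, -12) -> (-(-12), -(-12), -(24)) = (12, 12, -24)

Answer: 12 12 -24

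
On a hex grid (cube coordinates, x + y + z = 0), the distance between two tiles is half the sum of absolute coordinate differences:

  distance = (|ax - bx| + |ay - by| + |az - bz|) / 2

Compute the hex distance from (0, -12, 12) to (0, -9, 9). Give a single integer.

|ax - bx| = |0 - 0| = 0
|ay - by| = |-12 - (-9)| = 3
|az - bz| = |12 - 9| = 3
distance = (0 + 3 + 3) / 2 = 6 / 2 = 3

Answer: 3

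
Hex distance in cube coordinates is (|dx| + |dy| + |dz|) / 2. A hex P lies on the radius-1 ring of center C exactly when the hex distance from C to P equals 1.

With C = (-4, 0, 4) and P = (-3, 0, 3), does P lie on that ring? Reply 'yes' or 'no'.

Answer: yes

Derivation:
|px - cx| = |-3 - (-4)| = 1
|py - cy| = |0 - 0| = 0
|pz - cz| = |3 - 4| = 1
distance = (1+0+1)/2 = 2/2 = 1
radius = 1; distance == radius -> yes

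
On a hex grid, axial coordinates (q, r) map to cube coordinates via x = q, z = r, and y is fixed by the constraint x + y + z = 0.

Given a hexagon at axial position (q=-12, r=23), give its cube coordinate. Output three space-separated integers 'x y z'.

x = q = -12
z = r = 23
y = -x - z = -(-12) - (23) = -11

Answer: -12 -11 23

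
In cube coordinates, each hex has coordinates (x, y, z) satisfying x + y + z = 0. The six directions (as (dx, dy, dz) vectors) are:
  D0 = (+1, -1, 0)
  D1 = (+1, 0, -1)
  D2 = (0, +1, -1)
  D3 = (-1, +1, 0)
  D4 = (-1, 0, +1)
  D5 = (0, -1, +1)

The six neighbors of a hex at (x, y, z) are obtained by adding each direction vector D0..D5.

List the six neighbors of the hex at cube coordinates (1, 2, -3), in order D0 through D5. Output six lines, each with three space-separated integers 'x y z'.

Center: (1, 2, -3). Add each direction:
  D0: (1, 2, -3) + (1, -1, 0) = (2, 1, -3)
  D1: (1, 2, -3) + (1, 0, -1) = (2, 2, -4)
  D2: (1, 2, -3) + (0, 1, -1) = (1, 3, -4)
  D3: (1, 2, -3) + (-1, 1, 0) = (0, 3, -3)
  D4: (1, 2, -3) + (-1, 0, 1) = (0, 2, -2)
  D5: (1, 2, -3) + (0, -1, 1) = (1, 1, -2)

Answer: 2 1 -3
2 2 -4
1 3 -4
0 3 -3
0 2 -2
1 1 -2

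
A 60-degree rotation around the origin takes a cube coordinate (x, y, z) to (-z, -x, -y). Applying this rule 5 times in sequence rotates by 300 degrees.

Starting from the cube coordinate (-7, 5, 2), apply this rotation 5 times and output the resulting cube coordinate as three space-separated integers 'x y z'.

Answer: -5 -2 7

Derivation:
Start: (-7, 5, 2)
Step 1: (-7, 5, 2) -> (-(2), -(-7), -(5)) = (-2, 7, -5)
Step 2: (-2, 7, -5) -> (-(-5), -(-2), -(7)) = (5, 2, -7)
Step 3: (5, 2, -7) -> (-(-7), -(5), -(2)) = (7, -5, -2)
Step 4: (7, -5, -2) -> (-(-2), -(7), -(-5)) = (2, -7, 5)
Step 5: (2, -7, 5) -> (-(5), -(2), -(-7)) = (-5, -2, 7)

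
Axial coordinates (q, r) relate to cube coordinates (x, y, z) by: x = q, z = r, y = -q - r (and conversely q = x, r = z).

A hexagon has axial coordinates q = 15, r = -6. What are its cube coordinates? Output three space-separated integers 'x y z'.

x = q = 15
z = r = -6
y = -x - z = -(15) - (-6) = -9

Answer: 15 -9 -6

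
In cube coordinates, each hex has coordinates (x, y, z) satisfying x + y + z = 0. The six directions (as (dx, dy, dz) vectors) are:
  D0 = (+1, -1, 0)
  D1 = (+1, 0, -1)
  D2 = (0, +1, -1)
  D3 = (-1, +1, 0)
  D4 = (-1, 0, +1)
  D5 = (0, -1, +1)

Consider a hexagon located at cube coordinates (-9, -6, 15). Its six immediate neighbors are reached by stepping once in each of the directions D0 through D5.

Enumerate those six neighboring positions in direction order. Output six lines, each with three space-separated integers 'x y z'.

Center: (-9, -6, 15). Add each direction:
  D0: (-9, -6, 15) + (1, -1, 0) = (-8, -7, 15)
  D1: (-9, -6, 15) + (1, 0, -1) = (-8, -6, 14)
  D2: (-9, -6, 15) + (0, 1, -1) = (-9, -5, 14)
  D3: (-9, -6, 15) + (-1, 1, 0) = (-10, -5, 15)
  D4: (-9, -6, 15) + (-1, 0, 1) = (-10, -6, 16)
  D5: (-9, -6, 15) + (0, -1, 1) = (-9, -7, 16)

Answer: -8 -7 15
-8 -6 14
-9 -5 14
-10 -5 15
-10 -6 16
-9 -7 16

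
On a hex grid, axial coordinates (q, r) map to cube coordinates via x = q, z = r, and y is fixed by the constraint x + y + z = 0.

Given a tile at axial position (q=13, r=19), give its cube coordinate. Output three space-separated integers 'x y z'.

x = q = 13
z = r = 19
y = -x - z = -(13) - (19) = -32

Answer: 13 -32 19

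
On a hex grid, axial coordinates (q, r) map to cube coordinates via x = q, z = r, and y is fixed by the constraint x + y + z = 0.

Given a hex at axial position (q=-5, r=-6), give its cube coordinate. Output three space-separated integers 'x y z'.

x = q = -5
z = r = -6
y = -x - z = -(-5) - (-6) = 11

Answer: -5 11 -6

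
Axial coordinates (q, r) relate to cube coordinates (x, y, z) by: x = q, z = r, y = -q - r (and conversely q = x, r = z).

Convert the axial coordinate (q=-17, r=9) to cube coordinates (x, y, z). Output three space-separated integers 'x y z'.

Answer: -17 8 9

Derivation:
x = q = -17
z = r = 9
y = -x - z = -(-17) - (9) = 8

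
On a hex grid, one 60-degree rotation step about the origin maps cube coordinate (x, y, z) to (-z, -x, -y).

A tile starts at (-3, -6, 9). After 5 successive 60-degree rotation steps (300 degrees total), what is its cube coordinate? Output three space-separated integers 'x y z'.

Start: (-3, -6, 9)
Step 1: (-3, -6, 9) -> (-(9), -(-3), -(-6)) = (-9, 3, 6)
Step 2: (-9, 3, 6) -> (-(6), -(-9), -(3)) = (-6, 9, -3)
Step 3: (-6, 9, -3) -> (-(-3), -(-6), -(9)) = (3, 6, -9)
Step 4: (3, 6, -9) -> (-(-9), -(3), -(6)) = (9, -3, -6)
Step 5: (9, -3, -6) -> (-(-6), -(9), -(-3)) = (6, -9, 3)

Answer: 6 -9 3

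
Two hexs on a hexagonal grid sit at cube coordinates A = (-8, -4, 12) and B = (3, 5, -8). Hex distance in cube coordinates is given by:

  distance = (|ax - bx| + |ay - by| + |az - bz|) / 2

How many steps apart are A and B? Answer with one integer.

|ax - bx| = |-8 - 3| = 11
|ay - by| = |-4 - 5| = 9
|az - bz| = |12 - (-8)| = 20
distance = (11 + 9 + 20) / 2 = 40 / 2 = 20

Answer: 20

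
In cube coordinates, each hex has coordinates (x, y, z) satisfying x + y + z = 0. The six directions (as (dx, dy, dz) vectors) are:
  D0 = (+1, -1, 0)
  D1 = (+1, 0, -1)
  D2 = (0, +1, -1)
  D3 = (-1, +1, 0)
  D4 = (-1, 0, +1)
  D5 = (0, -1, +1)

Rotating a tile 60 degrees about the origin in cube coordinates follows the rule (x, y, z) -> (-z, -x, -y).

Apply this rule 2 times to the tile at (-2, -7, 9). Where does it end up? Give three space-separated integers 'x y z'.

Start: (-2, -7, 9)
Step 1: (-2, -7, 9) -> (-(9), -(-2), -(-7)) = (-9, 2, 7)
Step 2: (-9, 2, 7) -> (-(7), -(-9), -(2)) = (-7, 9, -2)

Answer: -7 9 -2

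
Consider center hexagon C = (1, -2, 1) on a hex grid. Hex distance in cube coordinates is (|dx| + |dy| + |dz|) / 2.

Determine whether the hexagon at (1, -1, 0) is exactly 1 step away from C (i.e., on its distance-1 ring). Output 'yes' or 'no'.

Answer: yes

Derivation:
|px - cx| = |1 - 1| = 0
|py - cy| = |-1 - (-2)| = 1
|pz - cz| = |0 - 1| = 1
distance = (0+1+1)/2 = 2/2 = 1
radius = 1; distance == radius -> yes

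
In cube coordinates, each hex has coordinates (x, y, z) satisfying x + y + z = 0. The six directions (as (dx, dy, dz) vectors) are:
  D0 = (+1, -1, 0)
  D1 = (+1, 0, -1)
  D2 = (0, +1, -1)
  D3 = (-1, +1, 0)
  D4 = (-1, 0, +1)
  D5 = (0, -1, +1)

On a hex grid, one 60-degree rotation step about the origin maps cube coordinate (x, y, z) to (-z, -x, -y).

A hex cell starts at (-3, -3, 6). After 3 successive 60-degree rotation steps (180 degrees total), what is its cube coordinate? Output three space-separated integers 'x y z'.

Answer: 3 3 -6

Derivation:
Start: (-3, -3, 6)
Step 1: (-3, -3, 6) -> (-(6), -(-3), -(-3)) = (-6, 3, 3)
Step 2: (-6, 3, 3) -> (-(3), -(-6), -(3)) = (-3, 6, -3)
Step 3: (-3, 6, -3) -> (-(-3), -(-3), -(6)) = (3, 3, -6)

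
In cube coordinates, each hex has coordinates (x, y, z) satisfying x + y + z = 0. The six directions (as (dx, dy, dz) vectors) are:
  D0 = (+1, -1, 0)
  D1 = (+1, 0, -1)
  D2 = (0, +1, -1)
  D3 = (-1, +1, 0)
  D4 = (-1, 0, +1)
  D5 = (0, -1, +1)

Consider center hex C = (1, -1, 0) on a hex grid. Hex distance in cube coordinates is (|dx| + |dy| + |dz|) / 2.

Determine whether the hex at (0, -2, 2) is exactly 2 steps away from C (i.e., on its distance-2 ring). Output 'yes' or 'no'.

Answer: yes

Derivation:
|px - cx| = |0 - 1| = 1
|py - cy| = |-2 - (-1)| = 1
|pz - cz| = |2 - 0| = 2
distance = (1+1+2)/2 = 4/2 = 2
radius = 2; distance == radius -> yes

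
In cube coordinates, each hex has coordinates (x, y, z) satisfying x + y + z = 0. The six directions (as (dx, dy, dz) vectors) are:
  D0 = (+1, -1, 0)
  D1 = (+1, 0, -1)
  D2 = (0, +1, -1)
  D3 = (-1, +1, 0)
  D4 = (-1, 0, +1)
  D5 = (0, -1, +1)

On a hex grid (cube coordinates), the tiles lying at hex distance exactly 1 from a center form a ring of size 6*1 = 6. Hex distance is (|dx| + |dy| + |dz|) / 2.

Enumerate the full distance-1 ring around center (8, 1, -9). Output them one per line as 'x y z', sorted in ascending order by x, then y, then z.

Walk ring at distance 1 from (8, 1, -9):
Start at center + D4*1 = (7, 1, -8)
  hex 0: (7, 1, -8)
  hex 1: (8, 0, -8)
  hex 2: (9, 0, -9)
  hex 3: (9, 1, -10)
  hex 4: (8, 2, -10)
  hex 5: (7, 2, -9)
Sorted: 6 hexes.

Answer: 7 1 -8
7 2 -9
8 0 -8
8 2 -10
9 0 -9
9 1 -10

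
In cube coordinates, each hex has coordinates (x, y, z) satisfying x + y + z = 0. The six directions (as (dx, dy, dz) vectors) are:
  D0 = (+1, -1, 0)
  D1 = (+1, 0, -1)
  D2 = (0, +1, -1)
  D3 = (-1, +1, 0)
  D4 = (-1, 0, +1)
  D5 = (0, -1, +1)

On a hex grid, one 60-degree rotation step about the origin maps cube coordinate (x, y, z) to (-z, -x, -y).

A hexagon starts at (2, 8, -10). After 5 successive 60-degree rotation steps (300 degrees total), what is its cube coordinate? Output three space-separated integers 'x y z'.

Answer: -8 10 -2

Derivation:
Start: (2, 8, -10)
Step 1: (2, 8, -10) -> (-(-10), -(2), -(8)) = (10, -2, -8)
Step 2: (10, -2, -8) -> (-(-8), -(10), -(-2)) = (8, -10, 2)
Step 3: (8, -10, 2) -> (-(2), -(8), -(-10)) = (-2, -8, 10)
Step 4: (-2, -8, 10) -> (-(10), -(-2), -(-8)) = (-10, 2, 8)
Step 5: (-10, 2, 8) -> (-(8), -(-10), -(2)) = (-8, 10, -2)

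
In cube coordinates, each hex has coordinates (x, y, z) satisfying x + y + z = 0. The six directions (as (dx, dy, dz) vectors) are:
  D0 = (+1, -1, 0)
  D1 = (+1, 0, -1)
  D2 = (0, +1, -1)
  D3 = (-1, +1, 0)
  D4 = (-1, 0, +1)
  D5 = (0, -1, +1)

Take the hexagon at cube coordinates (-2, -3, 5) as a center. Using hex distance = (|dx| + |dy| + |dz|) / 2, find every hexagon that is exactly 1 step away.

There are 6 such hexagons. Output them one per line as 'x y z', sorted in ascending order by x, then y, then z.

Answer: -3 -3 6
-3 -2 5
-2 -4 6
-2 -2 4
-1 -4 5
-1 -3 4

Derivation:
Walk ring at distance 1 from (-2, -3, 5):
Start at center + D4*1 = (-3, -3, 6)
  hex 0: (-3, -3, 6)
  hex 1: (-2, -4, 6)
  hex 2: (-1, -4, 5)
  hex 3: (-1, -3, 4)
  hex 4: (-2, -2, 4)
  hex 5: (-3, -2, 5)
Sorted: 6 hexes.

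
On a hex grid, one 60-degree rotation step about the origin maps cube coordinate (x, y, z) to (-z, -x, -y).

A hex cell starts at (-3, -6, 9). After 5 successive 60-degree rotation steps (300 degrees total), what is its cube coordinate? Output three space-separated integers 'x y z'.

Start: (-3, -6, 9)
Step 1: (-3, -6, 9) -> (-(9), -(-3), -(-6)) = (-9, 3, 6)
Step 2: (-9, 3, 6) -> (-(6), -(-9), -(3)) = (-6, 9, -3)
Step 3: (-6, 9, -3) -> (-(-3), -(-6), -(9)) = (3, 6, -9)
Step 4: (3, 6, -9) -> (-(-9), -(3), -(6)) = (9, -3, -6)
Step 5: (9, -3, -6) -> (-(-6), -(9), -(-3)) = (6, -9, 3)

Answer: 6 -9 3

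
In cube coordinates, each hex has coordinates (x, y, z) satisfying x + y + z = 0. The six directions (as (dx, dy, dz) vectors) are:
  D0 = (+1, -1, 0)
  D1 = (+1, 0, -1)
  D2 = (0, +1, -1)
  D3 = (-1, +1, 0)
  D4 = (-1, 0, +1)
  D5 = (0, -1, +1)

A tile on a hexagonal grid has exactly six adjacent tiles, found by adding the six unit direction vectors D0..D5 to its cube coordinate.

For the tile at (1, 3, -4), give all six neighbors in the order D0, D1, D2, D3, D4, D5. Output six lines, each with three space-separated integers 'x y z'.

Center: (1, 3, -4). Add each direction:
  D0: (1, 3, -4) + (1, -1, 0) = (2, 2, -4)
  D1: (1, 3, -4) + (1, 0, -1) = (2, 3, -5)
  D2: (1, 3, -4) + (0, 1, -1) = (1, 4, -5)
  D3: (1, 3, -4) + (-1, 1, 0) = (0, 4, -4)
  D4: (1, 3, -4) + (-1, 0, 1) = (0, 3, -3)
  D5: (1, 3, -4) + (0, -1, 1) = (1, 2, -3)

Answer: 2 2 -4
2 3 -5
1 4 -5
0 4 -4
0 3 -3
1 2 -3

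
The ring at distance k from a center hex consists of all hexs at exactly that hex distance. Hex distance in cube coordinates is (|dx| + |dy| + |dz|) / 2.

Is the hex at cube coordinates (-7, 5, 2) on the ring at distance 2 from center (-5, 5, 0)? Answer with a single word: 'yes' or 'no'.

|px - cx| = |-7 - (-5)| = 2
|py - cy| = |5 - 5| = 0
|pz - cz| = |2 - 0| = 2
distance = (2+0+2)/2 = 4/2 = 2
radius = 2; distance == radius -> yes

Answer: yes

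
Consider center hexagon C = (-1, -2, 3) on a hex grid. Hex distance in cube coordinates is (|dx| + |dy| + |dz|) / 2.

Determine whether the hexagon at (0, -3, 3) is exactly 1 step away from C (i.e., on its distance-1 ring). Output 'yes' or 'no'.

Answer: yes

Derivation:
|px - cx| = |0 - (-1)| = 1
|py - cy| = |-3 - (-2)| = 1
|pz - cz| = |3 - 3| = 0
distance = (1+1+0)/2 = 2/2 = 1
radius = 1; distance == radius -> yes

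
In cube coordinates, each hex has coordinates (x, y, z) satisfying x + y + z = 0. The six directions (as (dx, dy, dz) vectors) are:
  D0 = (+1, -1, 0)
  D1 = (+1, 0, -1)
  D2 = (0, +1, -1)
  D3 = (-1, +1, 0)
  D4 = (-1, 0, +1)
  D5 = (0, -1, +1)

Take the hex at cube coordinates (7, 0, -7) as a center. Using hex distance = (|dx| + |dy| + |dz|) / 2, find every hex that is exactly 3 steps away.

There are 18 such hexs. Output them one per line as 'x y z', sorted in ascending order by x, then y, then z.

Walk ring at distance 3 from (7, 0, -7):
Start at center + D4*3 = (4, 0, -4)
  hex 0: (4, 0, -4)
  hex 1: (5, -1, -4)
  hex 2: (6, -2, -4)
  hex 3: (7, -3, -4)
  hex 4: (8, -3, -5)
  hex 5: (9, -3, -6)
  hex 6: (10, -3, -7)
  hex 7: (10, -2, -8)
  hex 8: (10, -1, -9)
  hex 9: (10, 0, -10)
  hex 10: (9, 1, -10)
  hex 11: (8, 2, -10)
  hex 12: (7, 3, -10)
  hex 13: (6, 3, -9)
  hex 14: (5, 3, -8)
  hex 15: (4, 3, -7)
  hex 16: (4, 2, -6)
  hex 17: (4, 1, -5)
Sorted: 18 hexes.

Answer: 4 0 -4
4 1 -5
4 2 -6
4 3 -7
5 -1 -4
5 3 -8
6 -2 -4
6 3 -9
7 -3 -4
7 3 -10
8 -3 -5
8 2 -10
9 -3 -6
9 1 -10
10 -3 -7
10 -2 -8
10 -1 -9
10 0 -10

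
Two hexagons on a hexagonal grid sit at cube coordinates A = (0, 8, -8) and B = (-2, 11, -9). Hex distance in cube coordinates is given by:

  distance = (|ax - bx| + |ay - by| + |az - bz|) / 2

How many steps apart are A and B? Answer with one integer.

Answer: 3

Derivation:
|ax - bx| = |0 - (-2)| = 2
|ay - by| = |8 - 11| = 3
|az - bz| = |-8 - (-9)| = 1
distance = (2 + 3 + 1) / 2 = 6 / 2 = 3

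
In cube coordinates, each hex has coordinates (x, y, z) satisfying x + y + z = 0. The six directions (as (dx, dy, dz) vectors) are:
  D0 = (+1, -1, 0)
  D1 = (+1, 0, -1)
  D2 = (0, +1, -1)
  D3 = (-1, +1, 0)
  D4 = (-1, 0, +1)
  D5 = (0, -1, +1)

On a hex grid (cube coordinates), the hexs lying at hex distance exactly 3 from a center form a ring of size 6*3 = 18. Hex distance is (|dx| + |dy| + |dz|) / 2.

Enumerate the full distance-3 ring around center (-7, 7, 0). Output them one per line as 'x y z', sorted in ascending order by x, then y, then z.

Walk ring at distance 3 from (-7, 7, 0):
Start at center + D4*3 = (-10, 7, 3)
  hex 0: (-10, 7, 3)
  hex 1: (-9, 6, 3)
  hex 2: (-8, 5, 3)
  hex 3: (-7, 4, 3)
  hex 4: (-6, 4, 2)
  hex 5: (-5, 4, 1)
  hex 6: (-4, 4, 0)
  hex 7: (-4, 5, -1)
  hex 8: (-4, 6, -2)
  hex 9: (-4, 7, -3)
  hex 10: (-5, 8, -3)
  hex 11: (-6, 9, -3)
  hex 12: (-7, 10, -3)
  hex 13: (-8, 10, -2)
  hex 14: (-9, 10, -1)
  hex 15: (-10, 10, 0)
  hex 16: (-10, 9, 1)
  hex 17: (-10, 8, 2)
Sorted: 18 hexes.

Answer: -10 7 3
-10 8 2
-10 9 1
-10 10 0
-9 6 3
-9 10 -1
-8 5 3
-8 10 -2
-7 4 3
-7 10 -3
-6 4 2
-6 9 -3
-5 4 1
-5 8 -3
-4 4 0
-4 5 -1
-4 6 -2
-4 7 -3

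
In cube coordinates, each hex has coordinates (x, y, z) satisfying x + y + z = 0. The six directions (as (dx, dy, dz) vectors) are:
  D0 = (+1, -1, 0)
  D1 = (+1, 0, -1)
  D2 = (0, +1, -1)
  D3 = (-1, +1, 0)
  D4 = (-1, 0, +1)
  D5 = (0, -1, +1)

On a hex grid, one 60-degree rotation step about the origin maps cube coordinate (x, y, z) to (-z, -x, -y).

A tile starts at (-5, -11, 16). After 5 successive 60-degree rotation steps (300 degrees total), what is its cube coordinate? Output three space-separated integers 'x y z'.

Start: (-5, -11, 16)
Step 1: (-5, -11, 16) -> (-(16), -(-5), -(-11)) = (-16, 5, 11)
Step 2: (-16, 5, 11) -> (-(11), -(-16), -(5)) = (-11, 16, -5)
Step 3: (-11, 16, -5) -> (-(-5), -(-11), -(16)) = (5, 11, -16)
Step 4: (5, 11, -16) -> (-(-16), -(5), -(11)) = (16, -5, -11)
Step 5: (16, -5, -11) -> (-(-11), -(16), -(-5)) = (11, -16, 5)

Answer: 11 -16 5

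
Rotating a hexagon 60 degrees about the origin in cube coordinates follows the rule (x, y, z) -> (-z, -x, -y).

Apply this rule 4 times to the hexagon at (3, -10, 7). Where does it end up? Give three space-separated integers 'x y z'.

Start: (3, -10, 7)
Step 1: (3, -10, 7) -> (-(7), -(3), -(-10)) = (-7, -3, 10)
Step 2: (-7, -3, 10) -> (-(10), -(-7), -(-3)) = (-10, 7, 3)
Step 3: (-10, 7, 3) -> (-(3), -(-10), -(7)) = (-3, 10, -7)
Step 4: (-3, 10, -7) -> (-(-7), -(-3), -(10)) = (7, 3, -10)

Answer: 7 3 -10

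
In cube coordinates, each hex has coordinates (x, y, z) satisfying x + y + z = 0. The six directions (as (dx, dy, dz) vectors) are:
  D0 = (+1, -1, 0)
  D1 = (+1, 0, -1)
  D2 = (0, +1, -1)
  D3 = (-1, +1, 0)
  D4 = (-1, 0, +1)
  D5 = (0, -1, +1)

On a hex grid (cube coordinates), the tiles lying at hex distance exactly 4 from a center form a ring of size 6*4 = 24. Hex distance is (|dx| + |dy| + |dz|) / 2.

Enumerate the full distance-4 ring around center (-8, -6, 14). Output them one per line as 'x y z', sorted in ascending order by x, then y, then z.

Answer: -12 -6 18
-12 -5 17
-12 -4 16
-12 -3 15
-12 -2 14
-11 -7 18
-11 -2 13
-10 -8 18
-10 -2 12
-9 -9 18
-9 -2 11
-8 -10 18
-8 -2 10
-7 -10 17
-7 -3 10
-6 -10 16
-6 -4 10
-5 -10 15
-5 -5 10
-4 -10 14
-4 -9 13
-4 -8 12
-4 -7 11
-4 -6 10

Derivation:
Walk ring at distance 4 from (-8, -6, 14):
Start at center + D4*4 = (-12, -6, 18)
  hex 0: (-12, -6, 18)
  hex 1: (-11, -7, 18)
  hex 2: (-10, -8, 18)
  hex 3: (-9, -9, 18)
  hex 4: (-8, -10, 18)
  hex 5: (-7, -10, 17)
  hex 6: (-6, -10, 16)
  hex 7: (-5, -10, 15)
  hex 8: (-4, -10, 14)
  hex 9: (-4, -9, 13)
  hex 10: (-4, -8, 12)
  hex 11: (-4, -7, 11)
  hex 12: (-4, -6, 10)
  hex 13: (-5, -5, 10)
  hex 14: (-6, -4, 10)
  hex 15: (-7, -3, 10)
  hex 16: (-8, -2, 10)
  hex 17: (-9, -2, 11)
  hex 18: (-10, -2, 12)
  hex 19: (-11, -2, 13)
  hex 20: (-12, -2, 14)
  hex 21: (-12, -3, 15)
  hex 22: (-12, -4, 16)
  hex 23: (-12, -5, 17)
Sorted: 24 hexes.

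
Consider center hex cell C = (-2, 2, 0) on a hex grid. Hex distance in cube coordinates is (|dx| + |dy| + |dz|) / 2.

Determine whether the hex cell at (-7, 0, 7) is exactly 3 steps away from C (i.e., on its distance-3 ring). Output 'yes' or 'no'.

|px - cx| = |-7 - (-2)| = 5
|py - cy| = |0 - 2| = 2
|pz - cz| = |7 - 0| = 7
distance = (5+2+7)/2 = 14/2 = 7
radius = 3; distance != radius -> no

Answer: no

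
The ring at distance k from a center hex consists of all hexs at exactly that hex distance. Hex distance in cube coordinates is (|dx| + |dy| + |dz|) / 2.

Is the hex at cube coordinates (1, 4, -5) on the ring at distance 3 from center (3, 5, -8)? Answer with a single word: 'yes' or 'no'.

|px - cx| = |1 - 3| = 2
|py - cy| = |4 - 5| = 1
|pz - cz| = |-5 - (-8)| = 3
distance = (2+1+3)/2 = 6/2 = 3
radius = 3; distance == radius -> yes

Answer: yes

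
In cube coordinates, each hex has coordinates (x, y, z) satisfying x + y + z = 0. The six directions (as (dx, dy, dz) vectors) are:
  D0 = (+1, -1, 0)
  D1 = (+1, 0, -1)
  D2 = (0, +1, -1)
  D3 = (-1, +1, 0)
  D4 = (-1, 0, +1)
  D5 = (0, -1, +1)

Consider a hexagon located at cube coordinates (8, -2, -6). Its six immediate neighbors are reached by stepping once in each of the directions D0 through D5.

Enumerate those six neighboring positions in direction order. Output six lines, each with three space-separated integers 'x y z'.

Answer: 9 -3 -6
9 -2 -7
8 -1 -7
7 -1 -6
7 -2 -5
8 -3 -5

Derivation:
Center: (8, -2, -6). Add each direction:
  D0: (8, -2, -6) + (1, -1, 0) = (9, -3, -6)
  D1: (8, -2, -6) + (1, 0, -1) = (9, -2, -7)
  D2: (8, -2, -6) + (0, 1, -1) = (8, -1, -7)
  D3: (8, -2, -6) + (-1, 1, 0) = (7, -1, -6)
  D4: (8, -2, -6) + (-1, 0, 1) = (7, -2, -5)
  D5: (8, -2, -6) + (0, -1, 1) = (8, -3, -5)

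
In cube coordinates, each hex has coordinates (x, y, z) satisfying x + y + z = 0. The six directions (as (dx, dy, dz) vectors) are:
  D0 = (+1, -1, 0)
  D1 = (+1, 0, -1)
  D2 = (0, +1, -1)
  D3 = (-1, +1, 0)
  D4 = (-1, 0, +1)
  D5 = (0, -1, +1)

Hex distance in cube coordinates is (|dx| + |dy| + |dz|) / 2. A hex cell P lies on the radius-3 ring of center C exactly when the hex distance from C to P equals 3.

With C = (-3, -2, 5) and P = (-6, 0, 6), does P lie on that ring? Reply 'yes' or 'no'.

Answer: yes

Derivation:
|px - cx| = |-6 - (-3)| = 3
|py - cy| = |0 - (-2)| = 2
|pz - cz| = |6 - 5| = 1
distance = (3+2+1)/2 = 6/2 = 3
radius = 3; distance == radius -> yes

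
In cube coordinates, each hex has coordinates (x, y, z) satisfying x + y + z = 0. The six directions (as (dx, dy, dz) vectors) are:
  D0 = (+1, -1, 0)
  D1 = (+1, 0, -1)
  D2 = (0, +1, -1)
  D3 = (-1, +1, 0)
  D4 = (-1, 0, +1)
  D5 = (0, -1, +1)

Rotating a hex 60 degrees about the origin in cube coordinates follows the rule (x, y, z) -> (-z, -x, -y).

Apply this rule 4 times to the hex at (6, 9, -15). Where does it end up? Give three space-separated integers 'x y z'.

Start: (6, 9, -15)
Step 1: (6, 9, -15) -> (-(-15), -(6), -(9)) = (15, -6, -9)
Step 2: (15, -6, -9) -> (-(-9), -(15), -(-6)) = (9, -15, 6)
Step 3: (9, -15, 6) -> (-(6), -(9), -(-15)) = (-6, -9, 15)
Step 4: (-6, -9, 15) -> (-(15), -(-6), -(-9)) = (-15, 6, 9)

Answer: -15 6 9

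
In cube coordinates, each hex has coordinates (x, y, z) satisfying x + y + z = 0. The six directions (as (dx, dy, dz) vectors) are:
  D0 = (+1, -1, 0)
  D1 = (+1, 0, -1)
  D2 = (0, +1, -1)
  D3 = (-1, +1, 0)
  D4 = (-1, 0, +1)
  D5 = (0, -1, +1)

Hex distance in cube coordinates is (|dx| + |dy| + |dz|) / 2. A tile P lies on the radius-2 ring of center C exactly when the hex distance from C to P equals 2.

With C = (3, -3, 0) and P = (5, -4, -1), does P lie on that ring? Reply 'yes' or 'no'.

|px - cx| = |5 - 3| = 2
|py - cy| = |-4 - (-3)| = 1
|pz - cz| = |-1 - 0| = 1
distance = (2+1+1)/2 = 4/2 = 2
radius = 2; distance == radius -> yes

Answer: yes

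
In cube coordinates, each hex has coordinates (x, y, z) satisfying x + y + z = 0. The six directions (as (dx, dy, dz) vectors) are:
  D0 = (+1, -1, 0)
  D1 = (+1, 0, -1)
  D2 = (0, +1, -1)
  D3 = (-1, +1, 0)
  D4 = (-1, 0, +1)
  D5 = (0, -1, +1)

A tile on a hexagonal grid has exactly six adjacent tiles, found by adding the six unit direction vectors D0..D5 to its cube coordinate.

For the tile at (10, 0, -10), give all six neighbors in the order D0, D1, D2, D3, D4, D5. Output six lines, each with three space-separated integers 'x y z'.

Center: (10, 0, -10). Add each direction:
  D0: (10, 0, -10) + (1, -1, 0) = (11, -1, -10)
  D1: (10, 0, -10) + (1, 0, -1) = (11, 0, -11)
  D2: (10, 0, -10) + (0, 1, -1) = (10, 1, -11)
  D3: (10, 0, -10) + (-1, 1, 0) = (9, 1, -10)
  D4: (10, 0, -10) + (-1, 0, 1) = (9, 0, -9)
  D5: (10, 0, -10) + (0, -1, 1) = (10, -1, -9)

Answer: 11 -1 -10
11 0 -11
10 1 -11
9 1 -10
9 0 -9
10 -1 -9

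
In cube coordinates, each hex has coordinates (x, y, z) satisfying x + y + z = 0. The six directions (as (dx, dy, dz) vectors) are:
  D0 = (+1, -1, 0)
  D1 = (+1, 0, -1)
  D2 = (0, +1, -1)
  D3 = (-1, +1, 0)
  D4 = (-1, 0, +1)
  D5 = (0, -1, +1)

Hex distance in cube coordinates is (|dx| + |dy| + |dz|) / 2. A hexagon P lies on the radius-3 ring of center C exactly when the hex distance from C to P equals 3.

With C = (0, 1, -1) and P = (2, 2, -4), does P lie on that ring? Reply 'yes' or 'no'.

|px - cx| = |2 - 0| = 2
|py - cy| = |2 - 1| = 1
|pz - cz| = |-4 - (-1)| = 3
distance = (2+1+3)/2 = 6/2 = 3
radius = 3; distance == radius -> yes

Answer: yes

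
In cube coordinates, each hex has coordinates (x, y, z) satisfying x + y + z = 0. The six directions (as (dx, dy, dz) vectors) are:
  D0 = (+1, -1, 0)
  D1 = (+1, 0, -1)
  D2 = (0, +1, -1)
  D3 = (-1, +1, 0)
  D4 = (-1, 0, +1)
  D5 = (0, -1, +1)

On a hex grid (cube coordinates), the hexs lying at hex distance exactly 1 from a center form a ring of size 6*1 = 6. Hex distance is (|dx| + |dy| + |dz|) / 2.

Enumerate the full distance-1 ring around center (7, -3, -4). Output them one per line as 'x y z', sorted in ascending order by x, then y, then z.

Answer: 6 -3 -3
6 -2 -4
7 -4 -3
7 -2 -5
8 -4 -4
8 -3 -5

Derivation:
Walk ring at distance 1 from (7, -3, -4):
Start at center + D4*1 = (6, -3, -3)
  hex 0: (6, -3, -3)
  hex 1: (7, -4, -3)
  hex 2: (8, -4, -4)
  hex 3: (8, -3, -5)
  hex 4: (7, -2, -5)
  hex 5: (6, -2, -4)
Sorted: 6 hexes.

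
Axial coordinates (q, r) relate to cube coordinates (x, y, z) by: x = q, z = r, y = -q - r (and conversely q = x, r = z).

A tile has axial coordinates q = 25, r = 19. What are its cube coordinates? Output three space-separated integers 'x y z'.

x = q = 25
z = r = 19
y = -x - z = -(25) - (19) = -44

Answer: 25 -44 19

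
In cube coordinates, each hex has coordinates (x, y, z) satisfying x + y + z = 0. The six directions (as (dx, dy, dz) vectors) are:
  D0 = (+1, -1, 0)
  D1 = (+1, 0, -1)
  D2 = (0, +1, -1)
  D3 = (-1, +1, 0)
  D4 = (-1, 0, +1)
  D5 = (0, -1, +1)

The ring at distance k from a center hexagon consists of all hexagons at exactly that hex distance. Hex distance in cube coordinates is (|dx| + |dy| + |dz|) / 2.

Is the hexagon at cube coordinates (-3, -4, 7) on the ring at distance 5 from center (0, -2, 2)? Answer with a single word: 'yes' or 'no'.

Answer: yes

Derivation:
|px - cx| = |-3 - 0| = 3
|py - cy| = |-4 - (-2)| = 2
|pz - cz| = |7 - 2| = 5
distance = (3+2+5)/2 = 10/2 = 5
radius = 5; distance == radius -> yes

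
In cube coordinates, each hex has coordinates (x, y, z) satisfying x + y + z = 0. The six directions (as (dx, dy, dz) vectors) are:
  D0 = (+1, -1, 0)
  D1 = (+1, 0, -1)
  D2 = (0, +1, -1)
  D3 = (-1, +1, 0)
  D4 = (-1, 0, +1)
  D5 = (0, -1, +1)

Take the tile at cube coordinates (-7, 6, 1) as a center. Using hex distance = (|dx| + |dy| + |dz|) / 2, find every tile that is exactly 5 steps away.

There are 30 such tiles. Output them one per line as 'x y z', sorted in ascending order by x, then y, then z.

Walk ring at distance 5 from (-7, 6, 1):
Start at center + D4*5 = (-12, 6, 6)
  hex 0: (-12, 6, 6)
  hex 1: (-11, 5, 6)
  hex 2: (-10, 4, 6)
  hex 3: (-9, 3, 6)
  hex 4: (-8, 2, 6)
  hex 5: (-7, 1, 6)
  hex 6: (-6, 1, 5)
  hex 7: (-5, 1, 4)
  hex 8: (-4, 1, 3)
  hex 9: (-3, 1, 2)
  hex 10: (-2, 1, 1)
  hex 11: (-2, 2, 0)
  hex 12: (-2, 3, -1)
  hex 13: (-2, 4, -2)
  hex 14: (-2, 5, -3)
  hex 15: (-2, 6, -4)
  hex 16: (-3, 7, -4)
  hex 17: (-4, 8, -4)
  hex 18: (-5, 9, -4)
  hex 19: (-6, 10, -4)
  hex 20: (-7, 11, -4)
  hex 21: (-8, 11, -3)
  hex 22: (-9, 11, -2)
  hex 23: (-10, 11, -1)
  hex 24: (-11, 11, 0)
  hex 25: (-12, 11, 1)
  hex 26: (-12, 10, 2)
  hex 27: (-12, 9, 3)
  hex 28: (-12, 8, 4)
  hex 29: (-12, 7, 5)
Sorted: 30 hexes.

Answer: -12 6 6
-12 7 5
-12 8 4
-12 9 3
-12 10 2
-12 11 1
-11 5 6
-11 11 0
-10 4 6
-10 11 -1
-9 3 6
-9 11 -2
-8 2 6
-8 11 -3
-7 1 6
-7 11 -4
-6 1 5
-6 10 -4
-5 1 4
-5 9 -4
-4 1 3
-4 8 -4
-3 1 2
-3 7 -4
-2 1 1
-2 2 0
-2 3 -1
-2 4 -2
-2 5 -3
-2 6 -4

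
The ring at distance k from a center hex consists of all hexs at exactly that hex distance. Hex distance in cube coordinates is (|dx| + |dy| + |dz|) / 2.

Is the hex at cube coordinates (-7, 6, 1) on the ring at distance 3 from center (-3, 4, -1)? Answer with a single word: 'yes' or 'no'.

Answer: no

Derivation:
|px - cx| = |-7 - (-3)| = 4
|py - cy| = |6 - 4| = 2
|pz - cz| = |1 - (-1)| = 2
distance = (4+2+2)/2 = 8/2 = 4
radius = 3; distance != radius -> no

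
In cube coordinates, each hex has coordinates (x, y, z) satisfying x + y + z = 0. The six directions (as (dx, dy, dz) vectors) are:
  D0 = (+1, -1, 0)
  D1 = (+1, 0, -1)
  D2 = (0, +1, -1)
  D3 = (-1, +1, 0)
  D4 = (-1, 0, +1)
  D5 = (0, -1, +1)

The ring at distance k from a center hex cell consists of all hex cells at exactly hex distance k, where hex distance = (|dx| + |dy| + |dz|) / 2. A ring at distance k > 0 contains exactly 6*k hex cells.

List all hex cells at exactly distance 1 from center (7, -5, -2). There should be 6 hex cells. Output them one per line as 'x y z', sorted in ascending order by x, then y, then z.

Answer: 6 -5 -1
6 -4 -2
7 -6 -1
7 -4 -3
8 -6 -2
8 -5 -3

Derivation:
Walk ring at distance 1 from (7, -5, -2):
Start at center + D4*1 = (6, -5, -1)
  hex 0: (6, -5, -1)
  hex 1: (7, -6, -1)
  hex 2: (8, -6, -2)
  hex 3: (8, -5, -3)
  hex 4: (7, -4, -3)
  hex 5: (6, -4, -2)
Sorted: 6 hexes.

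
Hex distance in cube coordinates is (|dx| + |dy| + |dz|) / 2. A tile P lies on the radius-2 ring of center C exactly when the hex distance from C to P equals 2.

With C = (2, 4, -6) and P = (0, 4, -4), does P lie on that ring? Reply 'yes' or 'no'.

|px - cx| = |0 - 2| = 2
|py - cy| = |4 - 4| = 0
|pz - cz| = |-4 - (-6)| = 2
distance = (2+0+2)/2 = 4/2 = 2
radius = 2; distance == radius -> yes

Answer: yes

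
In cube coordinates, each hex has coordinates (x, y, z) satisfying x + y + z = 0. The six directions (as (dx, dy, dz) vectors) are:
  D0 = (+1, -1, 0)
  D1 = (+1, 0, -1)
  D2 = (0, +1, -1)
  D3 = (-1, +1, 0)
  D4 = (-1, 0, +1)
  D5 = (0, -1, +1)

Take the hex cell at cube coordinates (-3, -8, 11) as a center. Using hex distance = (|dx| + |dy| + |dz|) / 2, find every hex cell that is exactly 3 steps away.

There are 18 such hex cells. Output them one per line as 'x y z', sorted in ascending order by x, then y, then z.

Walk ring at distance 3 from (-3, -8, 11):
Start at center + D4*3 = (-6, -8, 14)
  hex 0: (-6, -8, 14)
  hex 1: (-5, -9, 14)
  hex 2: (-4, -10, 14)
  hex 3: (-3, -11, 14)
  hex 4: (-2, -11, 13)
  hex 5: (-1, -11, 12)
  hex 6: (0, -11, 11)
  hex 7: (0, -10, 10)
  hex 8: (0, -9, 9)
  hex 9: (0, -8, 8)
  hex 10: (-1, -7, 8)
  hex 11: (-2, -6, 8)
  hex 12: (-3, -5, 8)
  hex 13: (-4, -5, 9)
  hex 14: (-5, -5, 10)
  hex 15: (-6, -5, 11)
  hex 16: (-6, -6, 12)
  hex 17: (-6, -7, 13)
Sorted: 18 hexes.

Answer: -6 -8 14
-6 -7 13
-6 -6 12
-6 -5 11
-5 -9 14
-5 -5 10
-4 -10 14
-4 -5 9
-3 -11 14
-3 -5 8
-2 -11 13
-2 -6 8
-1 -11 12
-1 -7 8
0 -11 11
0 -10 10
0 -9 9
0 -8 8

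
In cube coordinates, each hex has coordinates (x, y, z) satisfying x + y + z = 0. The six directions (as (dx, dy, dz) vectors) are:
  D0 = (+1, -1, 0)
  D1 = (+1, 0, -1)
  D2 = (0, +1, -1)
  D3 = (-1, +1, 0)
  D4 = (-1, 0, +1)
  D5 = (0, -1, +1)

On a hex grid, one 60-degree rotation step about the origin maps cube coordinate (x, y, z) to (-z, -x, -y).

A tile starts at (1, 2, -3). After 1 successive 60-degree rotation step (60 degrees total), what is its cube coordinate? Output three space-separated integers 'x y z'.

Answer: 3 -1 -2

Derivation:
Start: (1, 2, -3)
Step 1: (1, 2, -3) -> (-(-3), -(1), -(2)) = (3, -1, -2)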